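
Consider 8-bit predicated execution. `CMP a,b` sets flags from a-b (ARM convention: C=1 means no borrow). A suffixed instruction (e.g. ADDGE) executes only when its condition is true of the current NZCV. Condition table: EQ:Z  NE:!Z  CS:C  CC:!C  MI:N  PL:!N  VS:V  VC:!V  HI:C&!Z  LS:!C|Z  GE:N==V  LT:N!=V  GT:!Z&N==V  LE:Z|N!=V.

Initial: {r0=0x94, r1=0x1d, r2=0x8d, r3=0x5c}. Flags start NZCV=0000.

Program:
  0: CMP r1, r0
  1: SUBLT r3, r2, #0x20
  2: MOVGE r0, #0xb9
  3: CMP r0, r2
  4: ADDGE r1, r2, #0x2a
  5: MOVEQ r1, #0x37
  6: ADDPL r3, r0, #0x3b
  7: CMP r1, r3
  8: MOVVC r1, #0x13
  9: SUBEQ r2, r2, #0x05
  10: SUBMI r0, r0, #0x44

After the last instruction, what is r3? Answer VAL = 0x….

VAL = 0xf4

[0] flags=1001 → (cmp)
[1] flags=1001 LT?F → skip
[2] flags=1001 GE?T → r0=0xb9
[3] flags=0010 → (cmp)
[4] flags=0010 GE?T → r1=0xb7
[5] flags=0010 EQ?F → skip
[6] flags=0010 PL?T → r3=0xf4
[7] flags=1000 → (cmp)
[8] flags=1000 VC?T → r1=0x13
[9] flags=1000 EQ?F → skip
[10] flags=1000 MI?T → r0=0x75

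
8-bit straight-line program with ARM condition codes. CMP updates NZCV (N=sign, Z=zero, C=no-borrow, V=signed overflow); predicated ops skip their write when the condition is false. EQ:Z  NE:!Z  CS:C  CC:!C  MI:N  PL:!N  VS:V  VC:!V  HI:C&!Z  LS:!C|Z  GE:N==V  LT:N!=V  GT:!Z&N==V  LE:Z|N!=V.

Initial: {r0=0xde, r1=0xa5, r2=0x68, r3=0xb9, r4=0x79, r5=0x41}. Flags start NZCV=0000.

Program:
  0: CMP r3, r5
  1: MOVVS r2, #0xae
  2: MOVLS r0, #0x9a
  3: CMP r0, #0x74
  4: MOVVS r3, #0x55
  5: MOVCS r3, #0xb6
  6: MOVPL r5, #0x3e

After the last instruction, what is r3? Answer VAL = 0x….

[0] flags=0011 → (cmp)
[1] flags=0011 VS?T → r2=0xae
[2] flags=0011 LS?F → skip
[3] flags=0011 → (cmp)
[4] flags=0011 VS?T → r3=0x55
[5] flags=0011 CS?T → r3=0xb6
[6] flags=0011 PL?T → r5=0x3e

VAL = 0xb6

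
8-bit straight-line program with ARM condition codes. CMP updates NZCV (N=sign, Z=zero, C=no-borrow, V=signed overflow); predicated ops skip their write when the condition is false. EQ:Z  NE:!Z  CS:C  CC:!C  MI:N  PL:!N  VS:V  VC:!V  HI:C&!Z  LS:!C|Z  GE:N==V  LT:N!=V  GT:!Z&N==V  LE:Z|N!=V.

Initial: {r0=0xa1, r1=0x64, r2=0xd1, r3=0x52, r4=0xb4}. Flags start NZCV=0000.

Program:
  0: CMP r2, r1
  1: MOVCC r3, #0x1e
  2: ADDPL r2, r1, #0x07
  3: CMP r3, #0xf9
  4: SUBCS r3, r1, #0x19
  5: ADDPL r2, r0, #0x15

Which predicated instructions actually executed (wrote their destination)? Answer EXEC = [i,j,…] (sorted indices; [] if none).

EXEC = [2,5]

[0] flags=0011 → (cmp)
[1] flags=0011 CC?F → skip
[2] flags=0011 PL?T → r2=0x6b
[3] flags=0000 → (cmp)
[4] flags=0000 CS?F → skip
[5] flags=0000 PL?T → r2=0xb6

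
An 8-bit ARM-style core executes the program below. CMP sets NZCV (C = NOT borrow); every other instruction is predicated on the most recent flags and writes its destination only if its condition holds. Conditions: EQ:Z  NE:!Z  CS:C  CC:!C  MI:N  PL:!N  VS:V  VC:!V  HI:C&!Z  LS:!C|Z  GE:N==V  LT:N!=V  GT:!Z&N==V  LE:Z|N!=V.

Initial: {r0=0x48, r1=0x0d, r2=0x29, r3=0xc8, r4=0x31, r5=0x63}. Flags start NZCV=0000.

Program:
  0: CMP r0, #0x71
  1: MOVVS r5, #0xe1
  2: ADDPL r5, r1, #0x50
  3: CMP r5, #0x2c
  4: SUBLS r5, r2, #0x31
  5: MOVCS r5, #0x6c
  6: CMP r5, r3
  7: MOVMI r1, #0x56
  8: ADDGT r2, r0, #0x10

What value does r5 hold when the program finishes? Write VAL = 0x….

VAL = 0x6c

[0] flags=1000 → (cmp)
[1] flags=1000 VS?F → skip
[2] flags=1000 PL?F → skip
[3] flags=0010 → (cmp)
[4] flags=0010 LS?F → skip
[5] flags=0010 CS?T → r5=0x6c
[6] flags=1001 → (cmp)
[7] flags=1001 MI?T → r1=0x56
[8] flags=1001 GT?T → r2=0x58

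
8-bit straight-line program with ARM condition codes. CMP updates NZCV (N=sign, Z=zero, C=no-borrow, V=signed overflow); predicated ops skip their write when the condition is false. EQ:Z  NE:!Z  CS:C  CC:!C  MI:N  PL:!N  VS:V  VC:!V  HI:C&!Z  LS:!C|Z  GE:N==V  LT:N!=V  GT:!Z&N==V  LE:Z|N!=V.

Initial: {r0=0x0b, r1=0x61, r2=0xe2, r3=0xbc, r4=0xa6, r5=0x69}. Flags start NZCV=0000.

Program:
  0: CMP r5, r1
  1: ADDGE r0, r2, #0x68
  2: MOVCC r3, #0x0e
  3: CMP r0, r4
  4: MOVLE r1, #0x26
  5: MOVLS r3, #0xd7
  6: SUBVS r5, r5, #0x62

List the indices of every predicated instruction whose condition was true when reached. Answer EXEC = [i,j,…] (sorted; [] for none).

[0] flags=0010 → (cmp)
[1] flags=0010 GE?T → r0=0x4a
[2] flags=0010 CC?F → skip
[3] flags=1001 → (cmp)
[4] flags=1001 LE?F → skip
[5] flags=1001 LS?T → r3=0xd7
[6] flags=1001 VS?T → r5=0x07

EXEC = [1,5,6]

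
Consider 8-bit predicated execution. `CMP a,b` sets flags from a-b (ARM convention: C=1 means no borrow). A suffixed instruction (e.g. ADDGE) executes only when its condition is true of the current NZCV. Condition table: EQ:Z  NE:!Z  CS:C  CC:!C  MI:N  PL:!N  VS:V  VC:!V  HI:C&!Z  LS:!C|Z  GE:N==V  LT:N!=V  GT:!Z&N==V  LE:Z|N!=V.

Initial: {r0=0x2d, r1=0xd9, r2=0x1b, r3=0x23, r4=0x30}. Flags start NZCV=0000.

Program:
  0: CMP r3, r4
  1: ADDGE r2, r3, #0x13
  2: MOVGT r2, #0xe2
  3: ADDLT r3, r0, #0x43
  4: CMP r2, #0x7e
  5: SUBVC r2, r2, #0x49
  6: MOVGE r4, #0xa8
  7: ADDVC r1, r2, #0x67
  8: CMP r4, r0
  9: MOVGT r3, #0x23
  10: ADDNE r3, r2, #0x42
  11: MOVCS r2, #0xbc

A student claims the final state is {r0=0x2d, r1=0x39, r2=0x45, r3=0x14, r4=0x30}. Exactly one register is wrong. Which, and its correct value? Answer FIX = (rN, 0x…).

0: ✓ CMP  NZCV=1000
1: · ADDGE
2: · MOVGT
3: ✓ ADDLT  r3←0x70
4: ✓ CMP  NZCV=1000
5: ✓ SUBVC  r2←0xd2
6: · MOVGE
7: ✓ ADDVC  r1←0x39
8: ✓ CMP  NZCV=0010
9: ✓ MOVGT  r3←0x23
10: ✓ ADDNE  r3←0x14
11: ✓ MOVCS  r2←0xbc

FIX = (r2, 0xbc)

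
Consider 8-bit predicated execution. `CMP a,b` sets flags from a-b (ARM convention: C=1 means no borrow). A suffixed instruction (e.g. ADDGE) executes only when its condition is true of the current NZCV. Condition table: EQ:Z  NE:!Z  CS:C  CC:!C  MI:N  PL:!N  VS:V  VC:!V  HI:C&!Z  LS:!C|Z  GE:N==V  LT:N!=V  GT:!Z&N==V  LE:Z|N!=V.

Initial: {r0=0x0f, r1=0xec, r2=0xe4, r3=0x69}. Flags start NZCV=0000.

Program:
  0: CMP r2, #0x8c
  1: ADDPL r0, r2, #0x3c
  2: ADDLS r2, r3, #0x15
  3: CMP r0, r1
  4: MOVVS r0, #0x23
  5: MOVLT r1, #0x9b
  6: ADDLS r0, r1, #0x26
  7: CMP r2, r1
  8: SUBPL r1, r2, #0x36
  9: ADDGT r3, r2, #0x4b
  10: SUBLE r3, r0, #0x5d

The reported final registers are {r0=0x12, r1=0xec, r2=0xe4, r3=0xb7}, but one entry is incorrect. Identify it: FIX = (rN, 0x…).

FIX = (r3, 0xb5)

0: ✓ CMP  NZCV=0010
1: ✓ ADDPL  r0←0x20
2: · ADDLS
3: ✓ CMP  NZCV=0000
4: · MOVVS
5: · MOVLT
6: ✓ ADDLS  r0←0x12
7: ✓ CMP  NZCV=1000
8: · SUBPL
9: · ADDGT
10: ✓ SUBLE  r3←0xb5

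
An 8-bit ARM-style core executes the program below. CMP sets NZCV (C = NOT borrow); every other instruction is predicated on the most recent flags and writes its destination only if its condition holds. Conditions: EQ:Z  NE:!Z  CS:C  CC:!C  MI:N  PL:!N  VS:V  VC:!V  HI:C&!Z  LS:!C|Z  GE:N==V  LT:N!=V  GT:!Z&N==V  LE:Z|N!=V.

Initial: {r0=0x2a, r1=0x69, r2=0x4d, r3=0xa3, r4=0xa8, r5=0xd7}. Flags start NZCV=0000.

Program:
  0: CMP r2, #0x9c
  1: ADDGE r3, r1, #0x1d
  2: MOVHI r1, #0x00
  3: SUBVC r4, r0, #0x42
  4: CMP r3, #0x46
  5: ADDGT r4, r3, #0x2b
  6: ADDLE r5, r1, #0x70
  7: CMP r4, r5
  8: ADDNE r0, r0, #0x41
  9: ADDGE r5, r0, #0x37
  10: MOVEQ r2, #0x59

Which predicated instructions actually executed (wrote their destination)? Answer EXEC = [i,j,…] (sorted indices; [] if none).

0: ✓ CMP  NZCV=1001
1: ✓ ADDGE  r3←0x86
2: · MOVHI
3: · SUBVC
4: ✓ CMP  NZCV=0011
5: · ADDGT
6: ✓ ADDLE  r5←0xd9
7: ✓ CMP  NZCV=1000
8: ✓ ADDNE  r0←0x6b
9: · ADDGE
10: · MOVEQ

EXEC = [1,6,8]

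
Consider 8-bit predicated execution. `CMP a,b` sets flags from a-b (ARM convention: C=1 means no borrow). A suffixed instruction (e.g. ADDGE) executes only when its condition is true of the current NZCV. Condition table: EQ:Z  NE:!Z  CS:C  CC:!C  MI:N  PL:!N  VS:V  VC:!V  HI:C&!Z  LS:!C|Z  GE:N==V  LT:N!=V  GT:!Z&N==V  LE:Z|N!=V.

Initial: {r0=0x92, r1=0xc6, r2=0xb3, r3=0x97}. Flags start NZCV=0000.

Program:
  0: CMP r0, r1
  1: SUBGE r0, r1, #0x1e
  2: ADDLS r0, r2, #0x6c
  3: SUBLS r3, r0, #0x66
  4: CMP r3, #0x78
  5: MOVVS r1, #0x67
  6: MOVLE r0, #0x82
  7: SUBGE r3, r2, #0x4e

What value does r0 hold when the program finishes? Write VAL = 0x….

VAL = 0x82

[0] flags=1000 → (cmp)
[1] flags=1000 GE?F → skip
[2] flags=1000 LS?T → r0=0x1f
[3] flags=1000 LS?T → r3=0xb9
[4] flags=0011 → (cmp)
[5] flags=0011 VS?T → r1=0x67
[6] flags=0011 LE?T → r0=0x82
[7] flags=0011 GE?F → skip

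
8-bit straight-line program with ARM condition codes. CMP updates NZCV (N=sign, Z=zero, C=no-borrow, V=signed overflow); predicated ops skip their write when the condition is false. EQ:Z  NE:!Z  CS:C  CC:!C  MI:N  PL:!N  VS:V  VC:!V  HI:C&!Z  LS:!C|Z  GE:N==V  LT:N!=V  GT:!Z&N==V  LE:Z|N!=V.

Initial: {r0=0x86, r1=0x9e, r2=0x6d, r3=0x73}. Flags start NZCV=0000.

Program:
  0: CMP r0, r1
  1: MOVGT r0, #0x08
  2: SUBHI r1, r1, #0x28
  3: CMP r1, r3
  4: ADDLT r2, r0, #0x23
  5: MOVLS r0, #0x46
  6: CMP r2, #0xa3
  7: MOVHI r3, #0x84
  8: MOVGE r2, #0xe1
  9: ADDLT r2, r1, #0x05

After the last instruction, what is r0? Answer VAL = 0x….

[0] flags=1000 → (cmp)
[1] flags=1000 GT?F → skip
[2] flags=1000 HI?F → skip
[3] flags=0011 → (cmp)
[4] flags=0011 LT?T → r2=0xa9
[5] flags=0011 LS?F → skip
[6] flags=0010 → (cmp)
[7] flags=0010 HI?T → r3=0x84
[8] flags=0010 GE?T → r2=0xe1
[9] flags=0010 LT?F → skip

VAL = 0x86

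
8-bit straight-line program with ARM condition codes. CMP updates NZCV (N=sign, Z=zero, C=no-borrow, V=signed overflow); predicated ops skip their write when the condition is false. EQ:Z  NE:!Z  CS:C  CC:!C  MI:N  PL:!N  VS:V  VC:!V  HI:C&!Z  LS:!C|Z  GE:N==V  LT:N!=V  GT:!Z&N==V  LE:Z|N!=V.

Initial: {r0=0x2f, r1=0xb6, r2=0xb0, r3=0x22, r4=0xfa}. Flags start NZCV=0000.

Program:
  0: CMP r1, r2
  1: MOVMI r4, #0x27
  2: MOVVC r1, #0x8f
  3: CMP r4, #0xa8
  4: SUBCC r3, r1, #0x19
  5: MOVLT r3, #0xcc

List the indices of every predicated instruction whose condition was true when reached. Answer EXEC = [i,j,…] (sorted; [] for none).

EXEC = [2]

0: ✓ CMP  NZCV=0010
1: · MOVMI
2: ✓ MOVVC  r1←0x8f
3: ✓ CMP  NZCV=0010
4: · SUBCC
5: · MOVLT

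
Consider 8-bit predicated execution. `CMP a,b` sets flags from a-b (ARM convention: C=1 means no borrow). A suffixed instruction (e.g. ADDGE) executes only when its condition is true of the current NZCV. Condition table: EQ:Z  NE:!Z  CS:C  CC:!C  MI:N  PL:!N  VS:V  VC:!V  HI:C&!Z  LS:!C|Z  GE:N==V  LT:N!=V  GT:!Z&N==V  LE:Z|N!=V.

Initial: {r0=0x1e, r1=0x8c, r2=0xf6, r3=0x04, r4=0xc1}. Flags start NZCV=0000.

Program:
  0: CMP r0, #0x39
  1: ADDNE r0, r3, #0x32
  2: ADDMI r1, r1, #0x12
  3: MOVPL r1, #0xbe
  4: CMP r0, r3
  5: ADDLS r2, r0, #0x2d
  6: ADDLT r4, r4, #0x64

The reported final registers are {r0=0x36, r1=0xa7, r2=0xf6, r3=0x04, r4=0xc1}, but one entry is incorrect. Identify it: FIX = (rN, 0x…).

FIX = (r1, 0x9e)

0: ✓ CMP  NZCV=1000
1: ✓ ADDNE  r0←0x36
2: ✓ ADDMI  r1←0x9e
3: · MOVPL
4: ✓ CMP  NZCV=0010
5: · ADDLS
6: · ADDLT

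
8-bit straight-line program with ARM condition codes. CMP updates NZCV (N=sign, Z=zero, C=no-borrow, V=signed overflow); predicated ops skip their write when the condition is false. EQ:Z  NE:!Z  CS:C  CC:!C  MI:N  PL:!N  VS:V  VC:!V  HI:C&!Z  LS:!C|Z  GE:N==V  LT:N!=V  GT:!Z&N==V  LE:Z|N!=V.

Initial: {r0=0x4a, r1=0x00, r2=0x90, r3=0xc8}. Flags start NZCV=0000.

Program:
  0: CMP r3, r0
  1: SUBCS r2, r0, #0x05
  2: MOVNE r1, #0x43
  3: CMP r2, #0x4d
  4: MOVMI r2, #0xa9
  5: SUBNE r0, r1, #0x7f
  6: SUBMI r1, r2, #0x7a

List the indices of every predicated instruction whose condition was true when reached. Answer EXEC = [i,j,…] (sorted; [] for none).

EXEC = [1,2,4,5,6]

[0] flags=0011 → (cmp)
[1] flags=0011 CS?T → r2=0x45
[2] flags=0011 NE?T → r1=0x43
[3] flags=1000 → (cmp)
[4] flags=1000 MI?T → r2=0xa9
[5] flags=1000 NE?T → r0=0xc4
[6] flags=1000 MI?T → r1=0x2f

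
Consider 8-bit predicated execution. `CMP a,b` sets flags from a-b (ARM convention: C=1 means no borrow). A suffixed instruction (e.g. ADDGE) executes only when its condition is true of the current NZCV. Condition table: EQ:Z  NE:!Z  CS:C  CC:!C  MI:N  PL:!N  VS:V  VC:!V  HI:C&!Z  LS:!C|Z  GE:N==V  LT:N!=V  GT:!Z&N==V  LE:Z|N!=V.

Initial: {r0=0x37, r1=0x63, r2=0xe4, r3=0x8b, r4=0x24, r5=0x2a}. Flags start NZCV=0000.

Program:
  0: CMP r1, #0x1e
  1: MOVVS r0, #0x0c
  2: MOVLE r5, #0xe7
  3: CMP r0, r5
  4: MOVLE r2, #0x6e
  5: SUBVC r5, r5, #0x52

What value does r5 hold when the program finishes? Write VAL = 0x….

[0] flags=0010 → (cmp)
[1] flags=0010 VS?F → skip
[2] flags=0010 LE?F → skip
[3] flags=0010 → (cmp)
[4] flags=0010 LE?F → skip
[5] flags=0010 VC?T → r5=0xd8

VAL = 0xd8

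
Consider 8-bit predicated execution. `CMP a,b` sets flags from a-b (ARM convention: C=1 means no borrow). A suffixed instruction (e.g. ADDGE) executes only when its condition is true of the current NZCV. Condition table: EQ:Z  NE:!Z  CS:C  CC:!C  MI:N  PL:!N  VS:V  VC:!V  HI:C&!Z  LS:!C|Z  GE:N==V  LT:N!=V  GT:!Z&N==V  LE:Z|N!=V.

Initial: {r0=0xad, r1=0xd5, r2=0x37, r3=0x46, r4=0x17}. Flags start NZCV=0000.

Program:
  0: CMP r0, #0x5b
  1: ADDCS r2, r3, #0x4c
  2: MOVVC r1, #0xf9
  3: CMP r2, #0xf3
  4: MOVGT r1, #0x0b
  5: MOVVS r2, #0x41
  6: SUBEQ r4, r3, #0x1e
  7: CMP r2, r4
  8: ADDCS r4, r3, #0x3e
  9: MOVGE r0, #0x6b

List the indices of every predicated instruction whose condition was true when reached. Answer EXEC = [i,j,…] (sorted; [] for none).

0: ✓ CMP  NZCV=0011
1: ✓ ADDCS  r2←0x92
2: · MOVVC
3: ✓ CMP  NZCV=1000
4: · MOVGT
5: · MOVVS
6: · SUBEQ
7: ✓ CMP  NZCV=0011
8: ✓ ADDCS  r4←0x84
9: · MOVGE

EXEC = [1,8]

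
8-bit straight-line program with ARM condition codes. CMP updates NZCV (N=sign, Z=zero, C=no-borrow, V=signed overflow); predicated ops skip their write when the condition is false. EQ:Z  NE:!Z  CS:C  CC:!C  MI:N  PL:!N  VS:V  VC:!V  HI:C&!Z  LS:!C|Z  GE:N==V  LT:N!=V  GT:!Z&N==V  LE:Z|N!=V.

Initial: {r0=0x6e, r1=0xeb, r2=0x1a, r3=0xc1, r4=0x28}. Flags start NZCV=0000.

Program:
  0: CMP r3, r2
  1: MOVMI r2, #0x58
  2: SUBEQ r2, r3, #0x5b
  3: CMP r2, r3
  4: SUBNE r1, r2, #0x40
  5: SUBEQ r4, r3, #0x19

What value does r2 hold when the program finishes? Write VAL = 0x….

VAL = 0x58

0: ✓ CMP  NZCV=1010
1: ✓ MOVMI  r2←0x58
2: · SUBEQ
3: ✓ CMP  NZCV=1001
4: ✓ SUBNE  r1←0x18
5: · SUBEQ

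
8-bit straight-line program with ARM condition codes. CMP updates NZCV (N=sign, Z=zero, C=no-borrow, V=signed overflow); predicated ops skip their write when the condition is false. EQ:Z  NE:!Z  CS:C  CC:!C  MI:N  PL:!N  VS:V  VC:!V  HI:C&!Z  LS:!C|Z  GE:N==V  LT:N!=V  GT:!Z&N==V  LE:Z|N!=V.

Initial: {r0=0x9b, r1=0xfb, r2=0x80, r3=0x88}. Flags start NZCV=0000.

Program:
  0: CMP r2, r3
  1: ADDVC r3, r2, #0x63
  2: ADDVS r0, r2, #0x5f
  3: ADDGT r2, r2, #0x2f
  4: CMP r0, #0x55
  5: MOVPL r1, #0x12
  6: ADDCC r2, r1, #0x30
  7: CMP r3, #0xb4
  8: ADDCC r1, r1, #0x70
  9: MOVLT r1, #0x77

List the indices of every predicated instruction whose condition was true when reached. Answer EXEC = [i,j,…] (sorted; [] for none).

EXEC = [1,5]

[0] flags=1000 → (cmp)
[1] flags=1000 VC?T → r3=0xe3
[2] flags=1000 VS?F → skip
[3] flags=1000 GT?F → skip
[4] flags=0011 → (cmp)
[5] flags=0011 PL?T → r1=0x12
[6] flags=0011 CC?F → skip
[7] flags=0010 → (cmp)
[8] flags=0010 CC?F → skip
[9] flags=0010 LT?F → skip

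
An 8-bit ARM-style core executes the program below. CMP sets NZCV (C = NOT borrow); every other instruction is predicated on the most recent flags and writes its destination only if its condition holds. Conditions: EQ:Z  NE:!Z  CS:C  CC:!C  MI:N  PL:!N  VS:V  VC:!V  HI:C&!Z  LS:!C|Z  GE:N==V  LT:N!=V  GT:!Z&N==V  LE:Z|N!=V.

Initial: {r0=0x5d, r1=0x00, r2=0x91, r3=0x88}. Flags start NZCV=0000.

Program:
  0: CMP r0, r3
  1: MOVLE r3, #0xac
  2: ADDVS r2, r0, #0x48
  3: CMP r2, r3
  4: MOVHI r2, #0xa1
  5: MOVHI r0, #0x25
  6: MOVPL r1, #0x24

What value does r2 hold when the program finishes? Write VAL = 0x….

VAL = 0xa1

[0] flags=1001 → (cmp)
[1] flags=1001 LE?F → skip
[2] flags=1001 VS?T → r2=0xa5
[3] flags=0010 → (cmp)
[4] flags=0010 HI?T → r2=0xa1
[5] flags=0010 HI?T → r0=0x25
[6] flags=0010 PL?T → r1=0x24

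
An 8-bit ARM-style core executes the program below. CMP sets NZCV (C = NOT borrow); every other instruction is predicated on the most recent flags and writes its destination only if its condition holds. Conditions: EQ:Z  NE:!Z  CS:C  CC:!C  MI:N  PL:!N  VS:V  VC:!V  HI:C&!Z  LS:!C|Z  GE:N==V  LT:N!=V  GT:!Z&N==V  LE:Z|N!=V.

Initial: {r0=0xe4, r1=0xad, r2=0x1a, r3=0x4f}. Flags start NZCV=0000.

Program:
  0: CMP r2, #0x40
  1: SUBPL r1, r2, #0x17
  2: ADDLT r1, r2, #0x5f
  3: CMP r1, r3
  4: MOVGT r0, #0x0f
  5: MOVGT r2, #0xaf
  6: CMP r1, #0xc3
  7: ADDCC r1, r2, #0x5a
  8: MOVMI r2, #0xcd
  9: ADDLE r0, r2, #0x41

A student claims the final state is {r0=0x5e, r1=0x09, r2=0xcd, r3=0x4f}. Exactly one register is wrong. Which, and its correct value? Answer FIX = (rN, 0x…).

FIX = (r0, 0x0f)

0: ✓ CMP  NZCV=1000
1: · SUBPL
2: ✓ ADDLT  r1←0x79
3: ✓ CMP  NZCV=0010
4: ✓ MOVGT  r0←0x0f
5: ✓ MOVGT  r2←0xaf
6: ✓ CMP  NZCV=1001
7: ✓ ADDCC  r1←0x09
8: ✓ MOVMI  r2←0xcd
9: · ADDLE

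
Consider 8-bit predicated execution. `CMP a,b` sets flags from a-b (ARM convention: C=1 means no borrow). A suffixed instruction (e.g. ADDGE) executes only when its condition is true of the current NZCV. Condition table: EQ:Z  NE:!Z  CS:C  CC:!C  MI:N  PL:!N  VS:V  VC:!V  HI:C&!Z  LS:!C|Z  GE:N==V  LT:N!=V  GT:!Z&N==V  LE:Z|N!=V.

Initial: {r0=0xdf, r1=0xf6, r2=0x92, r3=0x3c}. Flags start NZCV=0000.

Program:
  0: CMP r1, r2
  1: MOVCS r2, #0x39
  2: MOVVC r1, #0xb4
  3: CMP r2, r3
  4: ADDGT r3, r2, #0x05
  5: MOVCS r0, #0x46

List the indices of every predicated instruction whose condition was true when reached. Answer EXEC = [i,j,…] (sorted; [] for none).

EXEC = [1,2]

[0] flags=0010 → (cmp)
[1] flags=0010 CS?T → r2=0x39
[2] flags=0010 VC?T → r1=0xb4
[3] flags=1000 → (cmp)
[4] flags=1000 GT?F → skip
[5] flags=1000 CS?F → skip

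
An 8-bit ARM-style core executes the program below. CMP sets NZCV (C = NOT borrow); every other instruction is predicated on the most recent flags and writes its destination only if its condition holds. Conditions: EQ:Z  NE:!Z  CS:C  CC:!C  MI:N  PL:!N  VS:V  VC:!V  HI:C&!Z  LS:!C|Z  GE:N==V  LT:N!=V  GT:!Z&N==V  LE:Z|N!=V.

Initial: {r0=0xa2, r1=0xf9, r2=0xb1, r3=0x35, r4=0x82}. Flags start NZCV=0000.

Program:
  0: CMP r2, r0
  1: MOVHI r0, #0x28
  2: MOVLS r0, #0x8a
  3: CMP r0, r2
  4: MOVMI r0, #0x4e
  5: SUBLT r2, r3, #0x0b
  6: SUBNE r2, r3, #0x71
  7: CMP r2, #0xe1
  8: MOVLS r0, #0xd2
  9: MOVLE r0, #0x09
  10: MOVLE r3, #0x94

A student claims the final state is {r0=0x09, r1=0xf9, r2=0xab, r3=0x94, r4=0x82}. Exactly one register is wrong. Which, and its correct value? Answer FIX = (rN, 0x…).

[0] flags=0010 → (cmp)
[1] flags=0010 HI?T → r0=0x28
[2] flags=0010 LS?F → skip
[3] flags=0000 → (cmp)
[4] flags=0000 MI?F → skip
[5] flags=0000 LT?F → skip
[6] flags=0000 NE?T → r2=0xc4
[7] flags=1000 → (cmp)
[8] flags=1000 LS?T → r0=0xd2
[9] flags=1000 LE?T → r0=0x09
[10] flags=1000 LE?T → r3=0x94

FIX = (r2, 0xc4)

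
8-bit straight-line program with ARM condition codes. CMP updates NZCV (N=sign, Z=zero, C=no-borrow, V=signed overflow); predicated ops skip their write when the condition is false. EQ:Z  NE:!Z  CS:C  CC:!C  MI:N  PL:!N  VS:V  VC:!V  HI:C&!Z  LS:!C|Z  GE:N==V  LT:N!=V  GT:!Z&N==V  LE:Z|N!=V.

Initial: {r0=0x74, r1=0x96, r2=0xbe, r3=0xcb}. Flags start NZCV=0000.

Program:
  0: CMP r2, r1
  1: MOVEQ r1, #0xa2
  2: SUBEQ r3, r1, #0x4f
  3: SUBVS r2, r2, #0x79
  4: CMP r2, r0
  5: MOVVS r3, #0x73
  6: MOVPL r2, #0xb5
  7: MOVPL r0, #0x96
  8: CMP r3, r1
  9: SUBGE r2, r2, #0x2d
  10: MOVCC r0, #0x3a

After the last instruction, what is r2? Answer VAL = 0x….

VAL = 0x88

[0] flags=0010 → (cmp)
[1] flags=0010 EQ?F → skip
[2] flags=0010 EQ?F → skip
[3] flags=0010 VS?F → skip
[4] flags=0011 → (cmp)
[5] flags=0011 VS?T → r3=0x73
[6] flags=0011 PL?T → r2=0xb5
[7] flags=0011 PL?T → r0=0x96
[8] flags=1001 → (cmp)
[9] flags=1001 GE?T → r2=0x88
[10] flags=1001 CC?T → r0=0x3a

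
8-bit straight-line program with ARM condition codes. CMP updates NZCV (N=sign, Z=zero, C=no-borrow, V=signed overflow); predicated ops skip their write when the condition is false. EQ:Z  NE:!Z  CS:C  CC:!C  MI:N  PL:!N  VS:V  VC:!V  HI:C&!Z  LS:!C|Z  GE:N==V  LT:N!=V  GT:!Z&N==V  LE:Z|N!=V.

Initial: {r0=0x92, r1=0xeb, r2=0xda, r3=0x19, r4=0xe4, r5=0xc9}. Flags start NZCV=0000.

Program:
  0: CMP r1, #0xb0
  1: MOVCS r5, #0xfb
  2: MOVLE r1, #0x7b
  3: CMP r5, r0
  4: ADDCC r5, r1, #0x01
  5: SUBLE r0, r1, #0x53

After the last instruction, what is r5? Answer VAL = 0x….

VAL = 0xfb

0: ✓ CMP  NZCV=0010
1: ✓ MOVCS  r5←0xfb
2: · MOVLE
3: ✓ CMP  NZCV=0010
4: · ADDCC
5: · SUBLE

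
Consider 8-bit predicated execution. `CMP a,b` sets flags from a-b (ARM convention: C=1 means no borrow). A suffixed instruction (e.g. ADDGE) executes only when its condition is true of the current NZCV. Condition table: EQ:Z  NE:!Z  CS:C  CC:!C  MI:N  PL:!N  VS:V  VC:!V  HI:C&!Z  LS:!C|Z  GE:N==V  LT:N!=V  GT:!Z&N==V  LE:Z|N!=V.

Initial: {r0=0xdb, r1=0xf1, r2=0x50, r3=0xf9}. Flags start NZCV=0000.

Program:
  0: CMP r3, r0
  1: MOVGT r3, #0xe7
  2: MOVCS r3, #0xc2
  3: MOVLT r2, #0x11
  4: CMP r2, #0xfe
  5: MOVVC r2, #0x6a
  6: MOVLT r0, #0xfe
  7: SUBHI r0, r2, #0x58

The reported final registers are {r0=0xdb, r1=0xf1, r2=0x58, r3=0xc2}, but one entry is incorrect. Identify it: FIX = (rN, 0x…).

[0] flags=0010 → (cmp)
[1] flags=0010 GT?T → r3=0xe7
[2] flags=0010 CS?T → r3=0xc2
[3] flags=0010 LT?F → skip
[4] flags=0000 → (cmp)
[5] flags=0000 VC?T → r2=0x6a
[6] flags=0000 LT?F → skip
[7] flags=0000 HI?F → skip

FIX = (r2, 0x6a)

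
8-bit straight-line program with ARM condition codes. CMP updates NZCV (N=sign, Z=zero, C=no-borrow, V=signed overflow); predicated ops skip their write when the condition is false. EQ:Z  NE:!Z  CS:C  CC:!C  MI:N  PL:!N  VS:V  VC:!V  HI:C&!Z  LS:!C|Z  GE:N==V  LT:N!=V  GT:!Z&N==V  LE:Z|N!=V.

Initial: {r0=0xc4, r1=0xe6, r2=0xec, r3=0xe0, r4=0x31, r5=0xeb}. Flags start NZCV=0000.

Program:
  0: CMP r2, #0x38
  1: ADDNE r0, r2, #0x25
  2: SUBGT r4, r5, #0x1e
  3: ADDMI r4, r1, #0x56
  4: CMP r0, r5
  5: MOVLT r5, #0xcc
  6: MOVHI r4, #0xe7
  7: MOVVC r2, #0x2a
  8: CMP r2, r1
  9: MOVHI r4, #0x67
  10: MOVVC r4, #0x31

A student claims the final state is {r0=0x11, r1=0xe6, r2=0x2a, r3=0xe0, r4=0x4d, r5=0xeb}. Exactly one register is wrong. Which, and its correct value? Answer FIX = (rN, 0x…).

0: ✓ CMP  NZCV=1010
1: ✓ ADDNE  r0←0x11
2: · SUBGT
3: ✓ ADDMI  r4←0x3c
4: ✓ CMP  NZCV=0000
5: · MOVLT
6: · MOVHI
7: ✓ MOVVC  r2←0x2a
8: ✓ CMP  NZCV=0000
9: · MOVHI
10: ✓ MOVVC  r4←0x31

FIX = (r4, 0x31)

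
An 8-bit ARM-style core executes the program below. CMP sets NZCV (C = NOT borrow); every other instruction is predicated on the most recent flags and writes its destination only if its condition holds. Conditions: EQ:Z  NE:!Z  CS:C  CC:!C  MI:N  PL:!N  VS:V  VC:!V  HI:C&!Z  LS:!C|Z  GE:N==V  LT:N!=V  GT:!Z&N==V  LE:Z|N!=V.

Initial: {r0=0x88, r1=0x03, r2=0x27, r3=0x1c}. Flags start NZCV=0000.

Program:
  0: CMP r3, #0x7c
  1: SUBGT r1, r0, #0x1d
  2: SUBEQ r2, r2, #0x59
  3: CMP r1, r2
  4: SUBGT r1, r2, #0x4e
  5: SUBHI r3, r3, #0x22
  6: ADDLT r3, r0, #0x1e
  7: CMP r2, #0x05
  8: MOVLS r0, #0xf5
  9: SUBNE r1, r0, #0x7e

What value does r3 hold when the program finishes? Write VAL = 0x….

[0] flags=1000 → (cmp)
[1] flags=1000 GT?F → skip
[2] flags=1000 EQ?F → skip
[3] flags=1000 → (cmp)
[4] flags=1000 GT?F → skip
[5] flags=1000 HI?F → skip
[6] flags=1000 LT?T → r3=0xa6
[7] flags=0010 → (cmp)
[8] flags=0010 LS?F → skip
[9] flags=0010 NE?T → r1=0x0a

VAL = 0xa6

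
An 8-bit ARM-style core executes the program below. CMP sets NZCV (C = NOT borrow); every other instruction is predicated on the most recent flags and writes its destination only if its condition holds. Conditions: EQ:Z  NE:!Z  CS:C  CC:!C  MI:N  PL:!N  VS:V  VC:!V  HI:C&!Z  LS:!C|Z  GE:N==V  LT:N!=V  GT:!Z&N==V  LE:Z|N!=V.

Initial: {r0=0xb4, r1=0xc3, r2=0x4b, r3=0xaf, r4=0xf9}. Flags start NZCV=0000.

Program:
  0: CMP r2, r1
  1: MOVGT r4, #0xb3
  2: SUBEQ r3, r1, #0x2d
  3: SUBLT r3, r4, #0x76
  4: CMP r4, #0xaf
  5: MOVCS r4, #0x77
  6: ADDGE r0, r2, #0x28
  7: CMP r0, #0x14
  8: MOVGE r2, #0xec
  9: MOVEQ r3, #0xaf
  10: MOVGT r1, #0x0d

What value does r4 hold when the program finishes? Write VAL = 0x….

[0] flags=1001 → (cmp)
[1] flags=1001 GT?T → r4=0xb3
[2] flags=1001 EQ?F → skip
[3] flags=1001 LT?F → skip
[4] flags=0010 → (cmp)
[5] flags=0010 CS?T → r4=0x77
[6] flags=0010 GE?T → r0=0x73
[7] flags=0010 → (cmp)
[8] flags=0010 GE?T → r2=0xec
[9] flags=0010 EQ?F → skip
[10] flags=0010 GT?T → r1=0x0d

VAL = 0x77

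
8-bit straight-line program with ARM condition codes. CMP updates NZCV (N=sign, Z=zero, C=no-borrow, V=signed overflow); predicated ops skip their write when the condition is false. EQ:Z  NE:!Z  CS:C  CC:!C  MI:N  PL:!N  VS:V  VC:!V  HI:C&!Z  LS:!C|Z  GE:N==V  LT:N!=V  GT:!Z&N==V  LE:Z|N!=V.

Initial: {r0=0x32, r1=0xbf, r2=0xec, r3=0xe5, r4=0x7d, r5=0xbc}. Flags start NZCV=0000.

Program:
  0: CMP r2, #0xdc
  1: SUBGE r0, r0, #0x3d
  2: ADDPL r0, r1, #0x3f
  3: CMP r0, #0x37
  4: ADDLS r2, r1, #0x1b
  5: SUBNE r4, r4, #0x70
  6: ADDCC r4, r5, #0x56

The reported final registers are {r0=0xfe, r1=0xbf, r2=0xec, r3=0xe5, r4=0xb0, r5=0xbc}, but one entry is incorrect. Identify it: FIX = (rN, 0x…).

[0] flags=0010 → (cmp)
[1] flags=0010 GE?T → r0=0xf5
[2] flags=0010 PL?T → r0=0xfe
[3] flags=1010 → (cmp)
[4] flags=1010 LS?F → skip
[5] flags=1010 NE?T → r4=0x0d
[6] flags=1010 CC?F → skip

FIX = (r4, 0x0d)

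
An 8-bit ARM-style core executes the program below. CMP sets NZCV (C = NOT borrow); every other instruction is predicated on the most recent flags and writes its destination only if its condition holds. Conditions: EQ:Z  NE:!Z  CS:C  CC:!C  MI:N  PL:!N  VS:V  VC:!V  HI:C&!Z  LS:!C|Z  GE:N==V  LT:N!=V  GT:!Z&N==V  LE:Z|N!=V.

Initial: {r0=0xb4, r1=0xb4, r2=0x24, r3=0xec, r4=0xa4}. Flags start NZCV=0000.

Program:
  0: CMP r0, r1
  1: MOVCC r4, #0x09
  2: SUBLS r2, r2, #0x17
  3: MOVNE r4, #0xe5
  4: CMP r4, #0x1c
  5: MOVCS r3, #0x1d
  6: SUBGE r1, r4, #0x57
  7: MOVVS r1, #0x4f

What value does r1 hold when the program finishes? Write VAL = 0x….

[0] flags=0110 → (cmp)
[1] flags=0110 CC?F → skip
[2] flags=0110 LS?T → r2=0x0d
[3] flags=0110 NE?F → skip
[4] flags=1010 → (cmp)
[5] flags=1010 CS?T → r3=0x1d
[6] flags=1010 GE?F → skip
[7] flags=1010 VS?F → skip

VAL = 0xb4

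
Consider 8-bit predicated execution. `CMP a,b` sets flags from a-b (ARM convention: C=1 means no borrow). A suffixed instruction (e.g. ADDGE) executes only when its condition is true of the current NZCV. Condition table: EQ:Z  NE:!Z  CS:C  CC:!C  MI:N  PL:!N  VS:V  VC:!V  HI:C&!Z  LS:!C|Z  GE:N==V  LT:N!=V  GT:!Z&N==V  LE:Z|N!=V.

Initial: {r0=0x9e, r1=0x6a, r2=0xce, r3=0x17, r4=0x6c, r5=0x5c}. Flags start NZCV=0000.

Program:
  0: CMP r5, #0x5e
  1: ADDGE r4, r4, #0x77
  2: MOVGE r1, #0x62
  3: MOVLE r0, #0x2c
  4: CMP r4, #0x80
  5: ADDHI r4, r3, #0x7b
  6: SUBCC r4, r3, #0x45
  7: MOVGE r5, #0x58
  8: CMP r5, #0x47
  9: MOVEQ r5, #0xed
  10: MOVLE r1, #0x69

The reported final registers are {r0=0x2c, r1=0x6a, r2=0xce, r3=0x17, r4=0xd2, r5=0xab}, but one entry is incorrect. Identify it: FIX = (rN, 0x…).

FIX = (r5, 0x58)

[0] flags=1000 → (cmp)
[1] flags=1000 GE?F → skip
[2] flags=1000 GE?F → skip
[3] flags=1000 LE?T → r0=0x2c
[4] flags=1001 → (cmp)
[5] flags=1001 HI?F → skip
[6] flags=1001 CC?T → r4=0xd2
[7] flags=1001 GE?T → r5=0x58
[8] flags=0010 → (cmp)
[9] flags=0010 EQ?F → skip
[10] flags=0010 LE?F → skip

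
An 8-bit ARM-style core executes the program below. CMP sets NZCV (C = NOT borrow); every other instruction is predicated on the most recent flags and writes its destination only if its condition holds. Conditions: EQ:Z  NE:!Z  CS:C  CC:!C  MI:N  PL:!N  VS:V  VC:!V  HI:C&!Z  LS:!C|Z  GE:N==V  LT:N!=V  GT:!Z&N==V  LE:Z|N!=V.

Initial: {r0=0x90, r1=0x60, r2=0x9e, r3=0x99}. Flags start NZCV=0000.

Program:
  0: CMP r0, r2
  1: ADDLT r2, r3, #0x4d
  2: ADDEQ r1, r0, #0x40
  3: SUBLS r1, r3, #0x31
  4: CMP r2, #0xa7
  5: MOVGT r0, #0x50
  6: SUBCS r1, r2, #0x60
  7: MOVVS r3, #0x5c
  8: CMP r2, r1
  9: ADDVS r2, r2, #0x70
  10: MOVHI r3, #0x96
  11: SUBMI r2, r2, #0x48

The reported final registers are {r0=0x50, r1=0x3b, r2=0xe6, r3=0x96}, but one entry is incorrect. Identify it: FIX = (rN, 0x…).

0: ✓ CMP  NZCV=1000
1: ✓ ADDLT  r2←0xe6
2: · ADDEQ
3: ✓ SUBLS  r1←0x68
4: ✓ CMP  NZCV=0010
5: ✓ MOVGT  r0←0x50
6: ✓ SUBCS  r1←0x86
7: · MOVVS
8: ✓ CMP  NZCV=0010
9: · ADDVS
10: ✓ MOVHI  r3←0x96
11: · SUBMI

FIX = (r1, 0x86)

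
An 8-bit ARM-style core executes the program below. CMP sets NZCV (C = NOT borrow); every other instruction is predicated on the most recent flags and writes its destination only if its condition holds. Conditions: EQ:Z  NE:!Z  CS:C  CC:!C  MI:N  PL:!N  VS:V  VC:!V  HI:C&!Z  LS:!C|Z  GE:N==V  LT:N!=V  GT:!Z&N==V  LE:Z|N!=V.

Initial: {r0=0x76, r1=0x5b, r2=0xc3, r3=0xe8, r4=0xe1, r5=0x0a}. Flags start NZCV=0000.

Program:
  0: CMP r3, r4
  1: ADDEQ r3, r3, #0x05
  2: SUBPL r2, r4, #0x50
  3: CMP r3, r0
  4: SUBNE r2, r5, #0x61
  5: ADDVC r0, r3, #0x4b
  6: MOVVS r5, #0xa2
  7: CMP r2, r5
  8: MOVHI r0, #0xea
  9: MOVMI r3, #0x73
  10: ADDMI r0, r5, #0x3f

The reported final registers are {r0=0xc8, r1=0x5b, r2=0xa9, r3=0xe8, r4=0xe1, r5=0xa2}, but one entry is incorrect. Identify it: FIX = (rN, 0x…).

[0] flags=0010 → (cmp)
[1] flags=0010 EQ?F → skip
[2] flags=0010 PL?T → r2=0x91
[3] flags=0011 → (cmp)
[4] flags=0011 NE?T → r2=0xa9
[5] flags=0011 VC?F → skip
[6] flags=0011 VS?T → r5=0xa2
[7] flags=0010 → (cmp)
[8] flags=0010 HI?T → r0=0xea
[9] flags=0010 MI?F → skip
[10] flags=0010 MI?F → skip

FIX = (r0, 0xea)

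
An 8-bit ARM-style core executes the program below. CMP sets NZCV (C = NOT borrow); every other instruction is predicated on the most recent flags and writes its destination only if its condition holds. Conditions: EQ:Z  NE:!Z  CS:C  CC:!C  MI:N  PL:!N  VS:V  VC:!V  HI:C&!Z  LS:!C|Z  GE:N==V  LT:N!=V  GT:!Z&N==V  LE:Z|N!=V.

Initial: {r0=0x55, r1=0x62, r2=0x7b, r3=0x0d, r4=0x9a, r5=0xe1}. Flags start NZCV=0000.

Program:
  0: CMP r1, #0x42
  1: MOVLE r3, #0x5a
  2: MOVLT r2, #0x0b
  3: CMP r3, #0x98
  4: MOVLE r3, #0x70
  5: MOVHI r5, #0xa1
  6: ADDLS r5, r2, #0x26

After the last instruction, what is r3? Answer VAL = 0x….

[0] flags=0010 → (cmp)
[1] flags=0010 LE?F → skip
[2] flags=0010 LT?F → skip
[3] flags=0000 → (cmp)
[4] flags=0000 LE?F → skip
[5] flags=0000 HI?F → skip
[6] flags=0000 LS?T → r5=0xa1

VAL = 0x0d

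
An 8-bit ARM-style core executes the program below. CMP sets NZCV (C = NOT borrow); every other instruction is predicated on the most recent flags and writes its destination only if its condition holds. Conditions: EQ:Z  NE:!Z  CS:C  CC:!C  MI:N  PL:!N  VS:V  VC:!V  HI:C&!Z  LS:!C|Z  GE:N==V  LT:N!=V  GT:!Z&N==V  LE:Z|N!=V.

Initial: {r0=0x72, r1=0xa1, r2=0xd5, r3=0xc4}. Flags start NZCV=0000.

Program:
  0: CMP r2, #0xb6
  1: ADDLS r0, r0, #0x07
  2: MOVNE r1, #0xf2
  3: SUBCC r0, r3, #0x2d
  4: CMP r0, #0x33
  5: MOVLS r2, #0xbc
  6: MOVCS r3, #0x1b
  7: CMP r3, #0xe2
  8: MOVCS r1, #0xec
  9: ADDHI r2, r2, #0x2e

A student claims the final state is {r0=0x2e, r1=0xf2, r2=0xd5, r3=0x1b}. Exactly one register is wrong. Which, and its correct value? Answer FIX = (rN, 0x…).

0: ✓ CMP  NZCV=0010
1: · ADDLS
2: ✓ MOVNE  r1←0xf2
3: · SUBCC
4: ✓ CMP  NZCV=0010
5: · MOVLS
6: ✓ MOVCS  r3←0x1b
7: ✓ CMP  NZCV=0000
8: · MOVCS
9: · ADDHI

FIX = (r0, 0x72)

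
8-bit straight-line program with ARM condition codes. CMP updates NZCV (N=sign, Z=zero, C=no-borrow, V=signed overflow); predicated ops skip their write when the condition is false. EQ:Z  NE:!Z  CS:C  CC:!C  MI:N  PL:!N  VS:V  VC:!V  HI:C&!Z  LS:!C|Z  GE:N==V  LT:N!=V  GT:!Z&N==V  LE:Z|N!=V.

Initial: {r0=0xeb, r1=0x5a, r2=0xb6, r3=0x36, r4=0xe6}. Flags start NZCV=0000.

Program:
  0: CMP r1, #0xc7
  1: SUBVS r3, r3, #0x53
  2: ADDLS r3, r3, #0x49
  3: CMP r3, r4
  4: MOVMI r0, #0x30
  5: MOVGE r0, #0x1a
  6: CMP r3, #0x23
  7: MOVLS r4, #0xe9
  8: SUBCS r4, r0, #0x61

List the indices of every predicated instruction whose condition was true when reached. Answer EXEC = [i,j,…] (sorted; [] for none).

[0] flags=1001 → (cmp)
[1] flags=1001 VS?T → r3=0xe3
[2] flags=1001 LS?T → r3=0x2c
[3] flags=0000 → (cmp)
[4] flags=0000 MI?F → skip
[5] flags=0000 GE?T → r0=0x1a
[6] flags=0010 → (cmp)
[7] flags=0010 LS?F → skip
[8] flags=0010 CS?T → r4=0xb9

EXEC = [1,2,5,8]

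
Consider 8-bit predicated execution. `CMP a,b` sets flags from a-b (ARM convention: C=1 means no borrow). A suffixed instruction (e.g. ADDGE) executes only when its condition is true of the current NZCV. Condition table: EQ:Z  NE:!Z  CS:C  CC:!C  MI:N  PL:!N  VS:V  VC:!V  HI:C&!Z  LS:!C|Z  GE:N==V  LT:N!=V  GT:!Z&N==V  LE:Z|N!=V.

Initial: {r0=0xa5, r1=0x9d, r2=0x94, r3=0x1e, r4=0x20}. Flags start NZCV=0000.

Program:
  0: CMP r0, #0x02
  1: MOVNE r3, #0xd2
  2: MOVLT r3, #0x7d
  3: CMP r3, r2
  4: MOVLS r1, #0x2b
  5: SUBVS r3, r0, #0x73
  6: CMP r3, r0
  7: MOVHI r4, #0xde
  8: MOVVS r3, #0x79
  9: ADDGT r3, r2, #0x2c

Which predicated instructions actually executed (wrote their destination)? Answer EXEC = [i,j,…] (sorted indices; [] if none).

EXEC = [1,2,4,5,8,9]

[0] flags=1010 → (cmp)
[1] flags=1010 NE?T → r3=0xd2
[2] flags=1010 LT?T → r3=0x7d
[3] flags=1001 → (cmp)
[4] flags=1001 LS?T → r1=0x2b
[5] flags=1001 VS?T → r3=0x32
[6] flags=1001 → (cmp)
[7] flags=1001 HI?F → skip
[8] flags=1001 VS?T → r3=0x79
[9] flags=1001 GT?T → r3=0xc0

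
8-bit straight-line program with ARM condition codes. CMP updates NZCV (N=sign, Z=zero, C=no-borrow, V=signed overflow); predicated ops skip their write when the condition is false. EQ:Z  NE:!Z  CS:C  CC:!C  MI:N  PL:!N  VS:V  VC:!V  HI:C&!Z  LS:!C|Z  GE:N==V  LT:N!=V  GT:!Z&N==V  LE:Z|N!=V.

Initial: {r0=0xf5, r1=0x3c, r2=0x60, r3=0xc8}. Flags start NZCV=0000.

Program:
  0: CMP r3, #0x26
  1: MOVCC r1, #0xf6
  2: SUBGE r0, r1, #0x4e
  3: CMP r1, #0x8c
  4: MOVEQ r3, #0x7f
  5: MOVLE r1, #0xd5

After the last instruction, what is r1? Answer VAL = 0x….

[0] flags=1010 → (cmp)
[1] flags=1010 CC?F → skip
[2] flags=1010 GE?F → skip
[3] flags=1001 → (cmp)
[4] flags=1001 EQ?F → skip
[5] flags=1001 LE?F → skip

VAL = 0x3c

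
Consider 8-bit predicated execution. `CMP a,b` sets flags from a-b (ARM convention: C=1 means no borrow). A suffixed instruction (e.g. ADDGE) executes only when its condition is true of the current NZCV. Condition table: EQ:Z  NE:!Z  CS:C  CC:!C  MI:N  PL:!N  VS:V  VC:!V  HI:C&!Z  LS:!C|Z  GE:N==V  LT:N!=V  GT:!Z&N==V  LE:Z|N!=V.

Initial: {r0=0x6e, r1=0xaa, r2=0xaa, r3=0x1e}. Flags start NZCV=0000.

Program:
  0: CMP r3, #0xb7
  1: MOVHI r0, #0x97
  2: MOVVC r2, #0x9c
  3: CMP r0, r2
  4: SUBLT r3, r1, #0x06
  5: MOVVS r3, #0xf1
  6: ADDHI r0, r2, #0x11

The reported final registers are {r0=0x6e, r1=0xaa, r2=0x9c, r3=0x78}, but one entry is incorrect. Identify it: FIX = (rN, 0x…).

0: ✓ CMP  NZCV=0000
1: · MOVHI
2: ✓ MOVVC  r2←0x9c
3: ✓ CMP  NZCV=1001
4: · SUBLT
5: ✓ MOVVS  r3←0xf1
6: · ADDHI

FIX = (r3, 0xf1)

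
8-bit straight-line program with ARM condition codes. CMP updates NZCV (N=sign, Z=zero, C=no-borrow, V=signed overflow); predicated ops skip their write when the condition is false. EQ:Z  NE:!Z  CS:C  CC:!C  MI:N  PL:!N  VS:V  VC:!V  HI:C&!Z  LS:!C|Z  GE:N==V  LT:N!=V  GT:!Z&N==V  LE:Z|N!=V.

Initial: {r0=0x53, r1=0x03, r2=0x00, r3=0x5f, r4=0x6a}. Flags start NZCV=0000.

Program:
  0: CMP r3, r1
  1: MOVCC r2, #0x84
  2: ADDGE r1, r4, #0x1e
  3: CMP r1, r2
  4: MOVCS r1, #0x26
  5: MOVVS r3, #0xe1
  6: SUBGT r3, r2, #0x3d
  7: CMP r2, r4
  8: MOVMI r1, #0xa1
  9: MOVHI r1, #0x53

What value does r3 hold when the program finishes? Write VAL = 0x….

VAL = 0x5f

[0] flags=0010 → (cmp)
[1] flags=0010 CC?F → skip
[2] flags=0010 GE?T → r1=0x88
[3] flags=1010 → (cmp)
[4] flags=1010 CS?T → r1=0x26
[5] flags=1010 VS?F → skip
[6] flags=1010 GT?F → skip
[7] flags=1000 → (cmp)
[8] flags=1000 MI?T → r1=0xa1
[9] flags=1000 HI?F → skip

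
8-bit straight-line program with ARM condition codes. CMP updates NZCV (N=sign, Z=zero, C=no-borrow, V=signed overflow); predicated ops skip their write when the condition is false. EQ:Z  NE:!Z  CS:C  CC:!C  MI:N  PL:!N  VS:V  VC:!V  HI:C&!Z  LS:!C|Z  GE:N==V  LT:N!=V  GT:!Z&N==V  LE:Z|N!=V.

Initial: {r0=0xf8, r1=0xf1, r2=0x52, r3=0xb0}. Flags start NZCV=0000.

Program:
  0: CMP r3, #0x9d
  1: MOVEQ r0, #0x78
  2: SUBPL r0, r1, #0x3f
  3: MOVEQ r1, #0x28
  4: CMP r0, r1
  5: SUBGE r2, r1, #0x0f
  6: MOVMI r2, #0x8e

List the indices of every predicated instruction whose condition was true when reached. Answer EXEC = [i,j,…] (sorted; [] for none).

EXEC = [2,6]

0: ✓ CMP  NZCV=0010
1: · MOVEQ
2: ✓ SUBPL  r0←0xb2
3: · MOVEQ
4: ✓ CMP  NZCV=1000
5: · SUBGE
6: ✓ MOVMI  r2←0x8e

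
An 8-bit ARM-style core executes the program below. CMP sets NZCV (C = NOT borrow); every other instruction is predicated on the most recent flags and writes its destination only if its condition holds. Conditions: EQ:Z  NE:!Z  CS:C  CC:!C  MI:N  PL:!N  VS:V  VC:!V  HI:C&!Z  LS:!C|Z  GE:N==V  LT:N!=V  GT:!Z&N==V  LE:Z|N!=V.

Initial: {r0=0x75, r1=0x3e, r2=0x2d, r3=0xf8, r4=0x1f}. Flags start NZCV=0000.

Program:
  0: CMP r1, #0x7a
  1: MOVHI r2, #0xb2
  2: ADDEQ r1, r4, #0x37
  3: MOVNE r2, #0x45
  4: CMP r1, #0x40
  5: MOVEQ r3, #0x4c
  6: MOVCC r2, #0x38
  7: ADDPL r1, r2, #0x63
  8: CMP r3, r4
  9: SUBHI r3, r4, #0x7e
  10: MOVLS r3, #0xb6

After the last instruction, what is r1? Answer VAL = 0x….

VAL = 0x3e

[0] flags=1000 → (cmp)
[1] flags=1000 HI?F → skip
[2] flags=1000 EQ?F → skip
[3] flags=1000 NE?T → r2=0x45
[4] flags=1000 → (cmp)
[5] flags=1000 EQ?F → skip
[6] flags=1000 CC?T → r2=0x38
[7] flags=1000 PL?F → skip
[8] flags=1010 → (cmp)
[9] flags=1010 HI?T → r3=0xa1
[10] flags=1010 LS?F → skip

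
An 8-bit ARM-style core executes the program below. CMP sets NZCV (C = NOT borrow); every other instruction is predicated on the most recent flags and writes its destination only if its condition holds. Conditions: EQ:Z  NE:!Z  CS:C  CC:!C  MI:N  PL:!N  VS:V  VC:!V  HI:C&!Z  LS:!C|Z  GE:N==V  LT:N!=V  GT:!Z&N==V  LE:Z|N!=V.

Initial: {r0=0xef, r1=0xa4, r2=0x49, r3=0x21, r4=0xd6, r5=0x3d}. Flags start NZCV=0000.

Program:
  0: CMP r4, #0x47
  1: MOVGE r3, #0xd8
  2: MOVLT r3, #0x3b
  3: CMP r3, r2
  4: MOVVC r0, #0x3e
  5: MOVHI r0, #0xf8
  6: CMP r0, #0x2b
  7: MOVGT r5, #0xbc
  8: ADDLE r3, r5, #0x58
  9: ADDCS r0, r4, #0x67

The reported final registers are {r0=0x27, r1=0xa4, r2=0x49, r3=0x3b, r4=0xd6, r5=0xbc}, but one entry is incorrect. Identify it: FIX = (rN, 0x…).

FIX = (r0, 0x3d)

[0] flags=1010 → (cmp)
[1] flags=1010 GE?F → skip
[2] flags=1010 LT?T → r3=0x3b
[3] flags=1000 → (cmp)
[4] flags=1000 VC?T → r0=0x3e
[5] flags=1000 HI?F → skip
[6] flags=0010 → (cmp)
[7] flags=0010 GT?T → r5=0xbc
[8] flags=0010 LE?F → skip
[9] flags=0010 CS?T → r0=0x3d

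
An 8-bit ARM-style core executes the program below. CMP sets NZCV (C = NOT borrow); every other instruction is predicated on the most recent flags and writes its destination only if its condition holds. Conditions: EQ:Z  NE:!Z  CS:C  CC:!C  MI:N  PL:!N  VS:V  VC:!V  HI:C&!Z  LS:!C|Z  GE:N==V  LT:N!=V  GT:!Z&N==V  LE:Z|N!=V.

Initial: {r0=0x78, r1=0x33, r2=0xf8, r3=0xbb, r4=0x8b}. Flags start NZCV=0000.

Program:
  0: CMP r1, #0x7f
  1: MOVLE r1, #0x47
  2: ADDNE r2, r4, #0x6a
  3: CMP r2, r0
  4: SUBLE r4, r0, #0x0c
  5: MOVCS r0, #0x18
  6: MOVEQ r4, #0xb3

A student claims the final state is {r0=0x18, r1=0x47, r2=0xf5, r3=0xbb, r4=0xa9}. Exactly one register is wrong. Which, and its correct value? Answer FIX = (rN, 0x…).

FIX = (r4, 0x6c)

[0] flags=1000 → (cmp)
[1] flags=1000 LE?T → r1=0x47
[2] flags=1000 NE?T → r2=0xf5
[3] flags=0011 → (cmp)
[4] flags=0011 LE?T → r4=0x6c
[5] flags=0011 CS?T → r0=0x18
[6] flags=0011 EQ?F → skip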